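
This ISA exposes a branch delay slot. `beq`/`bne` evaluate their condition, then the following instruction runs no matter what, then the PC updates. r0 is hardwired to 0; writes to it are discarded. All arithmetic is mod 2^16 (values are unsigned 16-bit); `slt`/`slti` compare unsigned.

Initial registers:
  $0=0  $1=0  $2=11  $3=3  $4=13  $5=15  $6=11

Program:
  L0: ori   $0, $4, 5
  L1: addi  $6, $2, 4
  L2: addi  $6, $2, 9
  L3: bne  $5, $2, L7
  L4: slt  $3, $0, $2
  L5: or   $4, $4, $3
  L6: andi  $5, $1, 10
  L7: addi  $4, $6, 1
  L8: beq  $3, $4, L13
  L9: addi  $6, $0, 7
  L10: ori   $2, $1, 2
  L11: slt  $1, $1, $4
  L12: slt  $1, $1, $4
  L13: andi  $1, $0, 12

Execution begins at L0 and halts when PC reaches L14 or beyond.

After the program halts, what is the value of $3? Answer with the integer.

1

#0 ori   $0, $4, 5 ; 0/0/11/3/13/15/11
#1 addi  $6, $2, 4 ; 0/0/11/3/13/15/15
#2 addi  $6, $2, 9 ; 0/0/11/3/13/15/20
#3 bne  $5, $2, L7 ; 0/0/11/3/13/15/20 ; →target
#4 slt  $3, $0, $2 ; 0/0/11/1/13/15/20
#7 addi  $4, $6, 1 ; 0/0/11/1/21/15/20
#8 beq  $3, $4, L13 ; 0/0/11/1/21/15/20 ; →fallthru
#9 addi  $6, $0, 7 ; 0/0/11/1/21/15/7
#10 ori   $2, $1, 2 ; 0/0/2/1/21/15/7
#11 slt  $1, $1, $4 ; 0/1/2/1/21/15/7
#12 slt  $1, $1, $4 ; 0/1/2/1/21/15/7
#13 andi  $1, $0, 12 ; 0/0/2/1/21/15/7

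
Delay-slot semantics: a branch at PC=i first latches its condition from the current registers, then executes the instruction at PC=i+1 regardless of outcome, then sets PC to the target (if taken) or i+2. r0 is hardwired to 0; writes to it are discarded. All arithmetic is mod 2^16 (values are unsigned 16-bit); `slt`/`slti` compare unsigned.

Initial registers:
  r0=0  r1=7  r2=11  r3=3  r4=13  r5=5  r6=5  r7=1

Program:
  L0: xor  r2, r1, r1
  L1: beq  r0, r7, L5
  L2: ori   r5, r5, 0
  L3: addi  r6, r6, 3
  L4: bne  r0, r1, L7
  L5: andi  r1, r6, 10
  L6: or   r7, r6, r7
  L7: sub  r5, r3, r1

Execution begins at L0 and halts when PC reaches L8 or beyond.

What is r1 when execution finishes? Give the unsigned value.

#0 xor  r2, r1, r1 ; 0/7/0/3/13/5/5/1
#1 beq  r0, r7, L5 ; 0/7/0/3/13/5/5/1 ; →fallthru
#2 ori   r5, r5, 0 ; 0/7/0/3/13/5/5/1
#3 addi  r6, r6, 3 ; 0/7/0/3/13/5/8/1
#4 bne  r0, r1, L7 ; 0/7/0/3/13/5/8/1 ; →target
#5 andi  r1, r6, 10 ; 0/8/0/3/13/5/8/1
#7 sub  r5, r3, r1 ; 0/8/0/3/13/65531/8/1

8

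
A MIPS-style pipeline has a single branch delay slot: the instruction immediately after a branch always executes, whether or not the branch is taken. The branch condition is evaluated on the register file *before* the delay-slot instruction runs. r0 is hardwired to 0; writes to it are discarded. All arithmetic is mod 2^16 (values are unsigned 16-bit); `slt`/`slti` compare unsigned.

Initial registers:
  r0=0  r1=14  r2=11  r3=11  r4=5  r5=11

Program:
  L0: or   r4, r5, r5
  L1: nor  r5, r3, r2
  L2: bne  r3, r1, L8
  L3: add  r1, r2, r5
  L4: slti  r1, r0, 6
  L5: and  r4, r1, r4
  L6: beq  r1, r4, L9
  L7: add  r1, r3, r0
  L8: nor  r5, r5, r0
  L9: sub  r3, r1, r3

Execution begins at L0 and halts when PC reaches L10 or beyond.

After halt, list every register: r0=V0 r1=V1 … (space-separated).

  step pc=0: or   r4, r5, r5  regs=(0,14,11,11,11,11)
  step pc=1: nor  r5, r3, r2  regs=(0,14,11,11,11,65524)
  step pc=2: bne  r3, r1, L8  cond=T  regs=(0,14,11,11,11,65524)
  step pc=3: add  r1, r2, r5  regs=(0,65535,11,11,11,65524)
  step pc=8: nor  r5, r5, r0  regs=(0,65535,11,11,11,11)
  step pc=9: sub  r3, r1, r3  regs=(0,65535,11,65524,11,11)

r0=0 r1=65535 r2=11 r3=65524 r4=11 r5=11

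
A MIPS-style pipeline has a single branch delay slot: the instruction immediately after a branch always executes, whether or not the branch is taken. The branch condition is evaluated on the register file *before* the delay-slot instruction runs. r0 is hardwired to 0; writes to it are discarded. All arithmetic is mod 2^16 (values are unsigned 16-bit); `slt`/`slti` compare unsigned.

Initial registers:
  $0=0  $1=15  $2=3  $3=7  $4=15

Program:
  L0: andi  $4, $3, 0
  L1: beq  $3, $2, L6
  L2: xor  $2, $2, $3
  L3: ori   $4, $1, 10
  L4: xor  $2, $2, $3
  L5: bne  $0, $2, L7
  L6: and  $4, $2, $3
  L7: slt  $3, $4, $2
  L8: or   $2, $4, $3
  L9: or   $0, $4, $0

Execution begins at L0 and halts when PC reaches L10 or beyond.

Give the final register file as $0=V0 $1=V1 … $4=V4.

$0=0 $1=15 $2=3 $3=0 $4=3

PC=0  andi  $4, $3, 0        | $0=0 $1=15 $2=3 $3=7 $4=0
PC=1  beq  $3, $2, L6        | $0=0 $1=15 $2=3 $3=7 $4=0  [not taken]
PC=2  xor  $2, $2, $3        | $0=0 $1=15 $2=4 $3=7 $4=0
PC=3  ori   $4, $1, 10       | $0=0 $1=15 $2=4 $3=7 $4=15
PC=4  xor  $2, $2, $3        | $0=0 $1=15 $2=3 $3=7 $4=15
PC=5  bne  $0, $2, L7        | $0=0 $1=15 $2=3 $3=7 $4=15  [TAKEN]
PC=6  and  $4, $2, $3        | $0=0 $1=15 $2=3 $3=7 $4=3
PC=7  slt  $3, $4, $2        | $0=0 $1=15 $2=3 $3=0 $4=3
PC=8  or   $2, $4, $3        | $0=0 $1=15 $2=3 $3=0 $4=3
PC=9  or   $0, $4, $0        | $0=0 $1=15 $2=3 $3=0 $4=3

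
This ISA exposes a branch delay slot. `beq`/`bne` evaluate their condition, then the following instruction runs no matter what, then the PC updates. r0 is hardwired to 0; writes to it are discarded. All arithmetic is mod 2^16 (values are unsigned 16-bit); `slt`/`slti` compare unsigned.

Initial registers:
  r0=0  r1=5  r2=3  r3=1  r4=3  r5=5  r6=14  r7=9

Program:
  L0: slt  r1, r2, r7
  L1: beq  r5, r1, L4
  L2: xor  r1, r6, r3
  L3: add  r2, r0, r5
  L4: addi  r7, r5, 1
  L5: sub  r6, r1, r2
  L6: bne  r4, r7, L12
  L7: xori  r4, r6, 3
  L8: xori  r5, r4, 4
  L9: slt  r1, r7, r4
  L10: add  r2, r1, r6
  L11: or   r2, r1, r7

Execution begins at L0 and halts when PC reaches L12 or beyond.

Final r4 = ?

#0 slt  r1, r2, r7 ; 0/1/3/1/3/5/14/9
#1 beq  r5, r1, L4 ; 0/1/3/1/3/5/14/9 ; →fallthru
#2 xor  r1, r6, r3 ; 0/15/3/1/3/5/14/9
#3 add  r2, r0, r5 ; 0/15/5/1/3/5/14/9
#4 addi  r7, r5, 1 ; 0/15/5/1/3/5/14/6
#5 sub  r6, r1, r2 ; 0/15/5/1/3/5/10/6
#6 bne  r4, r7, L12 ; 0/15/5/1/3/5/10/6 ; →target
#7 xori  r4, r6, 3 ; 0/15/5/1/9/5/10/6

9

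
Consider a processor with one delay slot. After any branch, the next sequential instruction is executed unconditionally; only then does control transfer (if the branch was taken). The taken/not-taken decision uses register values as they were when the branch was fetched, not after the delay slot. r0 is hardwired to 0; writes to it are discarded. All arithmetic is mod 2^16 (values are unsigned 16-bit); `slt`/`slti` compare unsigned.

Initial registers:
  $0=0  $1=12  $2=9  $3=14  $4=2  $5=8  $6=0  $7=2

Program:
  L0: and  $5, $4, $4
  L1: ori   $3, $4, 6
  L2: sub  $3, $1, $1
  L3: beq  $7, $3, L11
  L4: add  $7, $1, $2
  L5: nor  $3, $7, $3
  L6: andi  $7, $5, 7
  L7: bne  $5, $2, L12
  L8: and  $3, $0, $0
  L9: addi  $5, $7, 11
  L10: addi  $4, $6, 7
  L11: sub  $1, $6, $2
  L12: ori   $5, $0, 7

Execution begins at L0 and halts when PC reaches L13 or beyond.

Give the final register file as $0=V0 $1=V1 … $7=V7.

$0=0 $1=12 $2=9 $3=0 $4=2 $5=7 $6=0 $7=2

[0] and  $5, $4, $4  →  {$0:0, $1:12, $2:9, $3:14, $4:2, $5:2, $6:0, $7:2}
[1] ori   $3, $4, 6  →  {$0:0, $1:12, $2:9, $3:6, $4:2, $5:2, $6:0, $7:2}
[2] sub  $3, $1, $1  →  {$0:0, $1:12, $2:9, $3:0, $4:2, $5:2, $6:0, $7:2}
[3] beq  $7, $3, L11  →  {$0:0, $1:12, $2:9, $3:0, $4:2, $5:2, $6:0, $7:2}  ⟨branch fallthrough⟩
[4] add  $7, $1, $2  →  {$0:0, $1:12, $2:9, $3:0, $4:2, $5:2, $6:0, $7:21}
[5] nor  $3, $7, $3  →  {$0:0, $1:12, $2:9, $3:65514, $4:2, $5:2, $6:0, $7:21}
[6] andi  $7, $5, 7  →  {$0:0, $1:12, $2:9, $3:65514, $4:2, $5:2, $6:0, $7:2}
[7] bne  $5, $2, L12  →  {$0:0, $1:12, $2:9, $3:65514, $4:2, $5:2, $6:0, $7:2}  ⟨branch taken⟩
[8] and  $3, $0, $0  →  {$0:0, $1:12, $2:9, $3:0, $4:2, $5:2, $6:0, $7:2}
[12] ori   $5, $0, 7  →  {$0:0, $1:12, $2:9, $3:0, $4:2, $5:7, $6:0, $7:2}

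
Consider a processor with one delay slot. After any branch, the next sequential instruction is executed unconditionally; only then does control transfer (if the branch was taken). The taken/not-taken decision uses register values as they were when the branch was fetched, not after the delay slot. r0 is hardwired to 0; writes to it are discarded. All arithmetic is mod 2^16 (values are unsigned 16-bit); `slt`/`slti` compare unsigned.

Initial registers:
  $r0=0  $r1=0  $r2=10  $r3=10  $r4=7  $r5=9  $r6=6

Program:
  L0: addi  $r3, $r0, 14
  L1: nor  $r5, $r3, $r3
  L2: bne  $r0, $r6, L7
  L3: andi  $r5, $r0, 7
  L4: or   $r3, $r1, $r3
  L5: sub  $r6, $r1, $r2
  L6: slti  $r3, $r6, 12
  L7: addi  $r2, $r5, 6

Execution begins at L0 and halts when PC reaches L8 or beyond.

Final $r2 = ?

PC=0  addi  $r3, $r0, 14     | $r0=0 $r1=0 $r2=10 $r3=14 $r4=7 $r5=9 $r6=6
PC=1  nor  $r5, $r3, $r3     | $r0=0 $r1=0 $r2=10 $r3=14 $r4=7 $r5=65521 $r6=6
PC=2  bne  $r0, $r6, L7      | $r0=0 $r1=0 $r2=10 $r3=14 $r4=7 $r5=65521 $r6=6  [TAKEN]
PC=3  andi  $r5, $r0, 7      | $r0=0 $r1=0 $r2=10 $r3=14 $r4=7 $r5=0 $r6=6
PC=7  addi  $r2, $r5, 6      | $r0=0 $r1=0 $r2=6 $r3=14 $r4=7 $r5=0 $r6=6

6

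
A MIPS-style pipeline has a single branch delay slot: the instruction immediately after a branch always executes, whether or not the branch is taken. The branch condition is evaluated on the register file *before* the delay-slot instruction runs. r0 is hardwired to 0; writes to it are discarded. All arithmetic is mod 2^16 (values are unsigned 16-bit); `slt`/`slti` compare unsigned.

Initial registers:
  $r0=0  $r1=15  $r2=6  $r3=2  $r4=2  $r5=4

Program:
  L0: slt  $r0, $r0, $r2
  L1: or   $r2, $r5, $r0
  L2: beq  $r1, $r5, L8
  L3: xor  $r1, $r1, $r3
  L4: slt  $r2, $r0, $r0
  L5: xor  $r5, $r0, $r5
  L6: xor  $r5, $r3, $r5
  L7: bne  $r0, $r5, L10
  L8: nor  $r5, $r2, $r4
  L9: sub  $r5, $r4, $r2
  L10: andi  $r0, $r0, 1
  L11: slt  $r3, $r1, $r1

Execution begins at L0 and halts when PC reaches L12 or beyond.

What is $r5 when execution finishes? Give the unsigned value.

65533

#0 slt  $r0, $r0, $r2 ; 0/15/6/2/2/4
#1 or   $r2, $r5, $r0 ; 0/15/4/2/2/4
#2 beq  $r1, $r5, L8 ; 0/15/4/2/2/4 ; →fallthru
#3 xor  $r1, $r1, $r3 ; 0/13/4/2/2/4
#4 slt  $r2, $r0, $r0 ; 0/13/0/2/2/4
#5 xor  $r5, $r0, $r5 ; 0/13/0/2/2/4
#6 xor  $r5, $r3, $r5 ; 0/13/0/2/2/6
#7 bne  $r0, $r5, L10 ; 0/13/0/2/2/6 ; →target
#8 nor  $r5, $r2, $r4 ; 0/13/0/2/2/65533
#10 andi  $r0, $r0, 1 ; 0/13/0/2/2/65533
#11 slt  $r3, $r1, $r1 ; 0/13/0/0/2/65533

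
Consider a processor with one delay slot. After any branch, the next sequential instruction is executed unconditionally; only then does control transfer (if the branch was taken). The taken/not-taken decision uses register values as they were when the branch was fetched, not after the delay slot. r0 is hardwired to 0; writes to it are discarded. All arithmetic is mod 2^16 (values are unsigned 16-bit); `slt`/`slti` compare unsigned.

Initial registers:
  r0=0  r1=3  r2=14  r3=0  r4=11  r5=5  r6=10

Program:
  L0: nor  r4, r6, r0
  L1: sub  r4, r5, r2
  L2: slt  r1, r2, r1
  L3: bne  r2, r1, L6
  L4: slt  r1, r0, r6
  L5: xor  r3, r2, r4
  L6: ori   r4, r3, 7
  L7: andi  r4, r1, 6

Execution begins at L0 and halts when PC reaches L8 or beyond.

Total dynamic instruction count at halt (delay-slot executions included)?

PC=0  nor  r4, r6, r0        | r0=0 r1=3 r2=14 r3=0 r4=65525 r5=5 r6=10
PC=1  sub  r4, r5, r2        | r0=0 r1=3 r2=14 r3=0 r4=65527 r5=5 r6=10
PC=2  slt  r1, r2, r1        | r0=0 r1=0 r2=14 r3=0 r4=65527 r5=5 r6=10
PC=3  bne  r2, r1, L6        | r0=0 r1=0 r2=14 r3=0 r4=65527 r5=5 r6=10  [TAKEN]
PC=4  slt  r1, r0, r6        | r0=0 r1=1 r2=14 r3=0 r4=65527 r5=5 r6=10
PC=6  ori   r4, r3, 7        | r0=0 r1=1 r2=14 r3=0 r4=7 r5=5 r6=10
PC=7  andi  r4, r1, 6        | r0=0 r1=1 r2=14 r3=0 r4=0 r5=5 r6=10

7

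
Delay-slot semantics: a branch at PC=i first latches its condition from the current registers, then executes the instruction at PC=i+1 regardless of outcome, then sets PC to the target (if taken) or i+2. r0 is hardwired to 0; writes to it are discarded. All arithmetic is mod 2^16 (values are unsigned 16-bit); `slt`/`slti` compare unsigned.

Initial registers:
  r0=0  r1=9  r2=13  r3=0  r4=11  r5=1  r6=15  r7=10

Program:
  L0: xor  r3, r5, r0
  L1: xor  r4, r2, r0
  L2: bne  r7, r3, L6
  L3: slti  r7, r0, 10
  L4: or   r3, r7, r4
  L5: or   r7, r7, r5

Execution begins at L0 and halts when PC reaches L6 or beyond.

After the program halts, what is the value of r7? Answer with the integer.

[0] xor  r3, r5, r0  →  {r0:0, r1:9, r2:13, r3:1, r4:11, r5:1, r6:15, r7:10}
[1] xor  r4, r2, r0  →  {r0:0, r1:9, r2:13, r3:1, r4:13, r5:1, r6:15, r7:10}
[2] bne  r7, r3, L6  →  {r0:0, r1:9, r2:13, r3:1, r4:13, r5:1, r6:15, r7:10}  ⟨branch taken⟩
[3] slti  r7, r0, 10  →  {r0:0, r1:9, r2:13, r3:1, r4:13, r5:1, r6:15, r7:1}

1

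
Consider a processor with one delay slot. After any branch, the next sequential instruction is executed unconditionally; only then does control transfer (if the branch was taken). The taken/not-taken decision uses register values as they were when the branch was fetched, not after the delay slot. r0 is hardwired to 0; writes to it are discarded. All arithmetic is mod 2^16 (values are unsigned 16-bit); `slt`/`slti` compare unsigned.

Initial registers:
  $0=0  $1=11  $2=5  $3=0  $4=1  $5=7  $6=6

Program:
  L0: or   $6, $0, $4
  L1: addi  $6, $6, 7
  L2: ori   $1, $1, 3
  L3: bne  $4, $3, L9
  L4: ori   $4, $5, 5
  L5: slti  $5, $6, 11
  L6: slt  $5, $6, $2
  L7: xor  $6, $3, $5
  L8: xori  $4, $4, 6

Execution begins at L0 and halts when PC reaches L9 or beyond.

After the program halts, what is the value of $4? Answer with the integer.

7

#0 or   $6, $0, $4 ; 0/11/5/0/1/7/1
#1 addi  $6, $6, 7 ; 0/11/5/0/1/7/8
#2 ori   $1, $1, 3 ; 0/11/5/0/1/7/8
#3 bne  $4, $3, L9 ; 0/11/5/0/1/7/8 ; →target
#4 ori   $4, $5, 5 ; 0/11/5/0/7/7/8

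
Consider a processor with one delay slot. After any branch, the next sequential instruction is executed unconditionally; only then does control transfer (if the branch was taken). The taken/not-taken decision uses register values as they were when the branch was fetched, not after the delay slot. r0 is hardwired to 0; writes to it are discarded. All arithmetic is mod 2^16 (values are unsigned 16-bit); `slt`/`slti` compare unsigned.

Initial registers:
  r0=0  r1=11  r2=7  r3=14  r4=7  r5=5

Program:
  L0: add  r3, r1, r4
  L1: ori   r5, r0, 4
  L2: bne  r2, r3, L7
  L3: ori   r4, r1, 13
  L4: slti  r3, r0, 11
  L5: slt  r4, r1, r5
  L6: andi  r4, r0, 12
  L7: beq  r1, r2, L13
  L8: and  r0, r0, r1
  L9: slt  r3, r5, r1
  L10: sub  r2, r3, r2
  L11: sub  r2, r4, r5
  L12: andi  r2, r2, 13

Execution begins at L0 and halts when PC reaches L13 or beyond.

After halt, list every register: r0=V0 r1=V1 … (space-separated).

#0 add  r3, r1, r4 ; 0/11/7/18/7/5
#1 ori   r5, r0, 4 ; 0/11/7/18/7/4
#2 bne  r2, r3, L7 ; 0/11/7/18/7/4 ; →target
#3 ori   r4, r1, 13 ; 0/11/7/18/15/4
#7 beq  r1, r2, L13 ; 0/11/7/18/15/4 ; →fallthru
#8 and  r0, r0, r1 ; 0/11/7/18/15/4
#9 slt  r3, r5, r1 ; 0/11/7/1/15/4
#10 sub  r2, r3, r2 ; 0/11/65530/1/15/4
#11 sub  r2, r4, r5 ; 0/11/11/1/15/4
#12 andi  r2, r2, 13 ; 0/11/9/1/15/4

r0=0 r1=11 r2=9 r3=1 r4=15 r5=4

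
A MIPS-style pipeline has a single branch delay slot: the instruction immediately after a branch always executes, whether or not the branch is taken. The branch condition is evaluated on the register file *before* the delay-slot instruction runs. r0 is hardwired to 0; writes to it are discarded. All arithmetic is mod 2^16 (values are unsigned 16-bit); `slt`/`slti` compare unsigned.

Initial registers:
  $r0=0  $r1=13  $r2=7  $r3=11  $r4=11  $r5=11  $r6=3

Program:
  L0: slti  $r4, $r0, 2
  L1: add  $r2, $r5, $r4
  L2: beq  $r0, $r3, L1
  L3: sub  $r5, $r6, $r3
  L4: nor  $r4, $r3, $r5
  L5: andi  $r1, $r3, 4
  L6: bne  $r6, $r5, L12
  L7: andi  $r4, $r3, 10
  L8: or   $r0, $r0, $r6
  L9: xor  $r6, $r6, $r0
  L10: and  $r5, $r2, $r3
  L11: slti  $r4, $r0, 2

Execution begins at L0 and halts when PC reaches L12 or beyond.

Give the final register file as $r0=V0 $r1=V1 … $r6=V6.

$r0=0 $r1=0 $r2=12 $r3=11 $r4=10 $r5=65528 $r6=3

#0 slti  $r4, $r0, 2 ; 0/13/7/11/1/11/3
#1 add  $r2, $r5, $r4 ; 0/13/12/11/1/11/3
#2 beq  $r0, $r3, L1 ; 0/13/12/11/1/11/3 ; →fallthru
#3 sub  $r5, $r6, $r3 ; 0/13/12/11/1/65528/3
#4 nor  $r4, $r3, $r5 ; 0/13/12/11/4/65528/3
#5 andi  $r1, $r3, 4 ; 0/0/12/11/4/65528/3
#6 bne  $r6, $r5, L12 ; 0/0/12/11/4/65528/3 ; →target
#7 andi  $r4, $r3, 10 ; 0/0/12/11/10/65528/3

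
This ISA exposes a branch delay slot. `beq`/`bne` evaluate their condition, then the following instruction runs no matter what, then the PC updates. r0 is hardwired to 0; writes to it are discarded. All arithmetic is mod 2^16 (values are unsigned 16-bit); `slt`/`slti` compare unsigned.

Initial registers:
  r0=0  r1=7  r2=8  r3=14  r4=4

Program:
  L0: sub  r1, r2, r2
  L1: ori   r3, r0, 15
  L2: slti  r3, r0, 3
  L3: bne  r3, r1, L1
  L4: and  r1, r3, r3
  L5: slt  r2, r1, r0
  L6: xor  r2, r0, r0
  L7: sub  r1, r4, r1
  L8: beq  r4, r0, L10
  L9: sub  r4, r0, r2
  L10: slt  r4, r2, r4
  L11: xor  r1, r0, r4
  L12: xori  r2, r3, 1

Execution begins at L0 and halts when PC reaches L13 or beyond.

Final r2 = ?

  step pc=0: sub  r1, r2, r2  regs=(0,0,8,14,4)
  step pc=1: ori   r3, r0, 15  regs=(0,0,8,15,4)
  step pc=2: slti  r3, r0, 3  regs=(0,0,8,1,4)
  step pc=3: bne  r3, r1, L1  cond=T  regs=(0,0,8,1,4)
  step pc=4: and  r1, r3, r3  regs=(0,1,8,1,4)
  step pc=1: ori   r3, r0, 15  regs=(0,1,8,15,4)
  step pc=2: slti  r3, r0, 3  regs=(0,1,8,1,4)
  step pc=3: bne  r3, r1, L1  cond=F  regs=(0,1,8,1,4)
  step pc=4: and  r1, r3, r3  regs=(0,1,8,1,4)
  step pc=5: slt  r2, r1, r0  regs=(0,1,0,1,4)
  step pc=6: xor  r2, r0, r0  regs=(0,1,0,1,4)
  step pc=7: sub  r1, r4, r1  regs=(0,3,0,1,4)
  step pc=8: beq  r4, r0, L10  cond=F  regs=(0,3,0,1,4)
  step pc=9: sub  r4, r0, r2  regs=(0,3,0,1,0)
  step pc=10: slt  r4, r2, r4  regs=(0,3,0,1,0)
  step pc=11: xor  r1, r0, r4  regs=(0,0,0,1,0)
  step pc=12: xori  r2, r3, 1  regs=(0,0,0,1,0)

0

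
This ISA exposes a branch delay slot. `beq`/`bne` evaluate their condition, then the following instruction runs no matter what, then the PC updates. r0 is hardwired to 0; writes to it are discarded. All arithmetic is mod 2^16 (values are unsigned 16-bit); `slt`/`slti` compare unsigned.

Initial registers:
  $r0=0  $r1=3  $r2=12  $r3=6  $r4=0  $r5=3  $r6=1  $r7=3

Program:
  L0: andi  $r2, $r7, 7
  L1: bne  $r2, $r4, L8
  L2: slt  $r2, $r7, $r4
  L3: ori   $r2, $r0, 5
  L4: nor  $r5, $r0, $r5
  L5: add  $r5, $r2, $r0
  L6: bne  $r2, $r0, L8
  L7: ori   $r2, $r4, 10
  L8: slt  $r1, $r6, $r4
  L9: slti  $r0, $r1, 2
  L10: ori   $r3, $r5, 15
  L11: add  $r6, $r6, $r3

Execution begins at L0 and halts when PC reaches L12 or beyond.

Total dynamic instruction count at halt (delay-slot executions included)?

  step pc=0: andi  $r2, $r7, 7  regs=(0,3,3,6,0,3,1,3)
  step pc=1: bne  $r2, $r4, L8  cond=T  regs=(0,3,3,6,0,3,1,3)
  step pc=2: slt  $r2, $r7, $r4  regs=(0,3,0,6,0,3,1,3)
  step pc=8: slt  $r1, $r6, $r4  regs=(0,0,0,6,0,3,1,3)
  step pc=9: slti  $r0, $r1, 2  regs=(0,0,0,6,0,3,1,3)
  step pc=10: ori   $r3, $r5, 15  regs=(0,0,0,15,0,3,1,3)
  step pc=11: add  $r6, $r6, $r3  regs=(0,0,0,15,0,3,16,3)

7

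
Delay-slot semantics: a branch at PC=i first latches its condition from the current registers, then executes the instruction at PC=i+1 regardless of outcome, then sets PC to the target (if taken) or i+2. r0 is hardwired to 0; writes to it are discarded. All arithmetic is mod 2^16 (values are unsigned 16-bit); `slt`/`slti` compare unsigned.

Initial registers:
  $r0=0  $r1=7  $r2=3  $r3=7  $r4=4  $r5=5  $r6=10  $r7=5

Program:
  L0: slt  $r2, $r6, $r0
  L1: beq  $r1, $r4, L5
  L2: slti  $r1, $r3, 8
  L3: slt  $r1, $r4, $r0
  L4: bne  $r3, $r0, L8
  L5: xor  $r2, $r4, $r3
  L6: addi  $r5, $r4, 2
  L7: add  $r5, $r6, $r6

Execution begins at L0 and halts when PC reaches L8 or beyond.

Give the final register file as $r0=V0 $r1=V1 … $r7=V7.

[0] slt  $r2, $r6, $r0  →  {$r0:0, $r1:7, $r2:0, $r3:7, $r4:4, $r5:5, $r6:10, $r7:5}
[1] beq  $r1, $r4, L5  →  {$r0:0, $r1:7, $r2:0, $r3:7, $r4:4, $r5:5, $r6:10, $r7:5}  ⟨branch fallthrough⟩
[2] slti  $r1, $r3, 8  →  {$r0:0, $r1:1, $r2:0, $r3:7, $r4:4, $r5:5, $r6:10, $r7:5}
[3] slt  $r1, $r4, $r0  →  {$r0:0, $r1:0, $r2:0, $r3:7, $r4:4, $r5:5, $r6:10, $r7:5}
[4] bne  $r3, $r0, L8  →  {$r0:0, $r1:0, $r2:0, $r3:7, $r4:4, $r5:5, $r6:10, $r7:5}  ⟨branch taken⟩
[5] xor  $r2, $r4, $r3  →  {$r0:0, $r1:0, $r2:3, $r3:7, $r4:4, $r5:5, $r6:10, $r7:5}

$r0=0 $r1=0 $r2=3 $r3=7 $r4=4 $r5=5 $r6=10 $r7=5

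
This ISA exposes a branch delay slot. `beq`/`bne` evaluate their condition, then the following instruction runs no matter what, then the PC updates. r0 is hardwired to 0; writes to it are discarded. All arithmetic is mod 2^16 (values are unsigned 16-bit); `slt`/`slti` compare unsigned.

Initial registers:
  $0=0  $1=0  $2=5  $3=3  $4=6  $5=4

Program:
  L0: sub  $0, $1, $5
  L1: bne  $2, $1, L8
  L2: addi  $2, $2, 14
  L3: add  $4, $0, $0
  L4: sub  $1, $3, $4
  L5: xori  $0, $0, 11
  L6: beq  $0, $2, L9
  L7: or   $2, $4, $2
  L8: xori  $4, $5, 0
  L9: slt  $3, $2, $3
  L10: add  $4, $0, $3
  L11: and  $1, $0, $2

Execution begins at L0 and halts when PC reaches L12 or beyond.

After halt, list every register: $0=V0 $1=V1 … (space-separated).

$0=0 $1=0 $2=19 $3=0 $4=0 $5=4

  step pc=0: sub  $0, $1, $5  regs=(0,0,5,3,6,4)
  step pc=1: bne  $2, $1, L8  cond=T  regs=(0,0,5,3,6,4)
  step pc=2: addi  $2, $2, 14  regs=(0,0,19,3,6,4)
  step pc=8: xori  $4, $5, 0  regs=(0,0,19,3,4,4)
  step pc=9: slt  $3, $2, $3  regs=(0,0,19,0,4,4)
  step pc=10: add  $4, $0, $3  regs=(0,0,19,0,0,4)
  step pc=11: and  $1, $0, $2  regs=(0,0,19,0,0,4)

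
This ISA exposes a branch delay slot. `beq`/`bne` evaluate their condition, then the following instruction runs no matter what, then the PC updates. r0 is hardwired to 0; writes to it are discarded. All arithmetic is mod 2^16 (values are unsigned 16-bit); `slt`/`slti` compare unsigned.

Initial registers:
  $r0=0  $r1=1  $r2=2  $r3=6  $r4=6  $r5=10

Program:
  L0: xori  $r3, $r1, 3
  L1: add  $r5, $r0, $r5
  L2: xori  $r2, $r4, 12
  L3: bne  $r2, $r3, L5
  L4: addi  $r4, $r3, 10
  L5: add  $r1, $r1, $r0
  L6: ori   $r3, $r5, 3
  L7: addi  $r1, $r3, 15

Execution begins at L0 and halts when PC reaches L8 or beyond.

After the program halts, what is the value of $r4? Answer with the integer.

12

#0 xori  $r3, $r1, 3 ; 0/1/2/2/6/10
#1 add  $r5, $r0, $r5 ; 0/1/2/2/6/10
#2 xori  $r2, $r4, 12 ; 0/1/10/2/6/10
#3 bne  $r2, $r3, L5 ; 0/1/10/2/6/10 ; →target
#4 addi  $r4, $r3, 10 ; 0/1/10/2/12/10
#5 add  $r1, $r1, $r0 ; 0/1/10/2/12/10
#6 ori   $r3, $r5, 3 ; 0/1/10/11/12/10
#7 addi  $r1, $r3, 15 ; 0/26/10/11/12/10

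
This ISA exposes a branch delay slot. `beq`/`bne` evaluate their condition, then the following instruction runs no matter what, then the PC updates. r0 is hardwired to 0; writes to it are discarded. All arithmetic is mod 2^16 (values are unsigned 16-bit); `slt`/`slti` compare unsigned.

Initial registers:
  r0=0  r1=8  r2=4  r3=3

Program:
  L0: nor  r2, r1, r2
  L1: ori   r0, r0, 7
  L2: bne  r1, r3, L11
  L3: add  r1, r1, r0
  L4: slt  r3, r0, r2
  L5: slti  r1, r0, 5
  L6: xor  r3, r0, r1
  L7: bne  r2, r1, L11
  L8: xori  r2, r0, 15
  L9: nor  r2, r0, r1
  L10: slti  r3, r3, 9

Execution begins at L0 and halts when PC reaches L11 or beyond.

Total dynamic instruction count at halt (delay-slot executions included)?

#0 nor  r2, r1, r2 ; 0/8/65523/3
#1 ori   r0, r0, 7 ; 0/8/65523/3
#2 bne  r1, r3, L11 ; 0/8/65523/3 ; →target
#3 add  r1, r1, r0 ; 0/8/65523/3

4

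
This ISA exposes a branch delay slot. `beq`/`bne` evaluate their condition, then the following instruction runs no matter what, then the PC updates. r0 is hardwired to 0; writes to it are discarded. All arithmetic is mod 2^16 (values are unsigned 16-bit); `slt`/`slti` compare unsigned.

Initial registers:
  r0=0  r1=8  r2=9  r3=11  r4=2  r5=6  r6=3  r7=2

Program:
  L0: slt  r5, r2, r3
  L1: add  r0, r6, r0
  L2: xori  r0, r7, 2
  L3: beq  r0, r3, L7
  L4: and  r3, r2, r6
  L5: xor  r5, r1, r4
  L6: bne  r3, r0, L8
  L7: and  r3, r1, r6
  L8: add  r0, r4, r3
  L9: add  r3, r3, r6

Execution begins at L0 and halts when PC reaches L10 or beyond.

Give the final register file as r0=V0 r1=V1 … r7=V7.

r0=0 r1=8 r2=9 r3=3 r4=2 r5=10 r6=3 r7=2

#0 slt  r5, r2, r3 ; 0/8/9/11/2/1/3/2
#1 add  r0, r6, r0 ; 0/8/9/11/2/1/3/2
#2 xori  r0, r7, 2 ; 0/8/9/11/2/1/3/2
#3 beq  r0, r3, L7 ; 0/8/9/11/2/1/3/2 ; →fallthru
#4 and  r3, r2, r6 ; 0/8/9/1/2/1/3/2
#5 xor  r5, r1, r4 ; 0/8/9/1/2/10/3/2
#6 bne  r3, r0, L8 ; 0/8/9/1/2/10/3/2 ; →target
#7 and  r3, r1, r6 ; 0/8/9/0/2/10/3/2
#8 add  r0, r4, r3 ; 0/8/9/0/2/10/3/2
#9 add  r3, r3, r6 ; 0/8/9/3/2/10/3/2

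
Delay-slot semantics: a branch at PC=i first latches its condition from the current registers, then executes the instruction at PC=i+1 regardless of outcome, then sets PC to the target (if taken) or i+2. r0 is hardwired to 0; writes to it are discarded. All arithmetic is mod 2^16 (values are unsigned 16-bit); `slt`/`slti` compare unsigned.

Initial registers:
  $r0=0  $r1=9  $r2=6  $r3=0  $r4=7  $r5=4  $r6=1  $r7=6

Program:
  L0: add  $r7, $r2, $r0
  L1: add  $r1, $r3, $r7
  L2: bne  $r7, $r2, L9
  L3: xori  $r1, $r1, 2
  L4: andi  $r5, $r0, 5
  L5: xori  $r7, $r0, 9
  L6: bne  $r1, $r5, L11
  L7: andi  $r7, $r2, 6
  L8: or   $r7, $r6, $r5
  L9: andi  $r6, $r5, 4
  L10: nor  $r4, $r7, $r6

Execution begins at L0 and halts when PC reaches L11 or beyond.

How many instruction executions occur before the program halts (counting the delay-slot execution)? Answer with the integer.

#0 add  $r7, $r2, $r0 ; 0/9/6/0/7/4/1/6
#1 add  $r1, $r3, $r7 ; 0/6/6/0/7/4/1/6
#2 bne  $r7, $r2, L9 ; 0/6/6/0/7/4/1/6 ; →fallthru
#3 xori  $r1, $r1, 2 ; 0/4/6/0/7/4/1/6
#4 andi  $r5, $r0, 5 ; 0/4/6/0/7/0/1/6
#5 xori  $r7, $r0, 9 ; 0/4/6/0/7/0/1/9
#6 bne  $r1, $r5, L11 ; 0/4/6/0/7/0/1/9 ; →target
#7 andi  $r7, $r2, 6 ; 0/4/6/0/7/0/1/6

8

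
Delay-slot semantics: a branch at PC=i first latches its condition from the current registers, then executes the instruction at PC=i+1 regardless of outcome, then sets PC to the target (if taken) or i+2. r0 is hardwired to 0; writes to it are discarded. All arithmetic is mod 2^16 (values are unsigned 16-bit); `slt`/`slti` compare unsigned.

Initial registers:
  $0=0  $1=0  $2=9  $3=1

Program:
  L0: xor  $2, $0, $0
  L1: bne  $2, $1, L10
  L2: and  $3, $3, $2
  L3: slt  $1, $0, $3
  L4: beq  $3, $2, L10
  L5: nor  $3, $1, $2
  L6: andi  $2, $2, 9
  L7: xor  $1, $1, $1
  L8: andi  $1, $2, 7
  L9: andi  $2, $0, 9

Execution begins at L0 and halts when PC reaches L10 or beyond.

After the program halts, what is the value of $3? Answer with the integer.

#0 xor  $2, $0, $0 ; 0/0/0/1
#1 bne  $2, $1, L10 ; 0/0/0/1 ; →fallthru
#2 and  $3, $3, $2 ; 0/0/0/0
#3 slt  $1, $0, $3 ; 0/0/0/0
#4 beq  $3, $2, L10 ; 0/0/0/0 ; →target
#5 nor  $3, $1, $2 ; 0/0/0/65535

65535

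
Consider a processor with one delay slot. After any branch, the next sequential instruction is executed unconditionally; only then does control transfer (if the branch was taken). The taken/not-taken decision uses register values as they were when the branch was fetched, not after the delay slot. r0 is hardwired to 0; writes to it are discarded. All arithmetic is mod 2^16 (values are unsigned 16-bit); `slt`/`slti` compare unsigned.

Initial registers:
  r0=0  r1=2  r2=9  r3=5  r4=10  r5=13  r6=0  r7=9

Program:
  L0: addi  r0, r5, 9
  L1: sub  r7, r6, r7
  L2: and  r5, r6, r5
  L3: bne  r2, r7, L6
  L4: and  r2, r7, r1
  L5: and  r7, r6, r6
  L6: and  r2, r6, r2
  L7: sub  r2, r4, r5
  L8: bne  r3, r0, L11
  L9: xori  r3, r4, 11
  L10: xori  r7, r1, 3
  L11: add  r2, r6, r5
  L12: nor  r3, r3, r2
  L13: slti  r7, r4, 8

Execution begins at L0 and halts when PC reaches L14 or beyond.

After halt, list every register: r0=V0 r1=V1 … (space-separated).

PC=0  addi  r0, r5, 9        | r0=0 r1=2 r2=9 r3=5 r4=10 r5=13 r6=0 r7=9
PC=1  sub  r7, r6, r7        | r0=0 r1=2 r2=9 r3=5 r4=10 r5=13 r6=0 r7=65527
PC=2  and  r5, r6, r5        | r0=0 r1=2 r2=9 r3=5 r4=10 r5=0 r6=0 r7=65527
PC=3  bne  r2, r7, L6        | r0=0 r1=2 r2=9 r3=5 r4=10 r5=0 r6=0 r7=65527  [TAKEN]
PC=4  and  r2, r7, r1        | r0=0 r1=2 r2=2 r3=5 r4=10 r5=0 r6=0 r7=65527
PC=6  and  r2, r6, r2        | r0=0 r1=2 r2=0 r3=5 r4=10 r5=0 r6=0 r7=65527
PC=7  sub  r2, r4, r5        | r0=0 r1=2 r2=10 r3=5 r4=10 r5=0 r6=0 r7=65527
PC=8  bne  r3, r0, L11       | r0=0 r1=2 r2=10 r3=5 r4=10 r5=0 r6=0 r7=65527  [TAKEN]
PC=9  xori  r3, r4, 11       | r0=0 r1=2 r2=10 r3=1 r4=10 r5=0 r6=0 r7=65527
PC=11 add  r2, r6, r5        | r0=0 r1=2 r2=0 r3=1 r4=10 r5=0 r6=0 r7=65527
PC=12 nor  r3, r3, r2        | r0=0 r1=2 r2=0 r3=65534 r4=10 r5=0 r6=0 r7=65527
PC=13 slti  r7, r4, 8        | r0=0 r1=2 r2=0 r3=65534 r4=10 r5=0 r6=0 r7=0

r0=0 r1=2 r2=0 r3=65534 r4=10 r5=0 r6=0 r7=0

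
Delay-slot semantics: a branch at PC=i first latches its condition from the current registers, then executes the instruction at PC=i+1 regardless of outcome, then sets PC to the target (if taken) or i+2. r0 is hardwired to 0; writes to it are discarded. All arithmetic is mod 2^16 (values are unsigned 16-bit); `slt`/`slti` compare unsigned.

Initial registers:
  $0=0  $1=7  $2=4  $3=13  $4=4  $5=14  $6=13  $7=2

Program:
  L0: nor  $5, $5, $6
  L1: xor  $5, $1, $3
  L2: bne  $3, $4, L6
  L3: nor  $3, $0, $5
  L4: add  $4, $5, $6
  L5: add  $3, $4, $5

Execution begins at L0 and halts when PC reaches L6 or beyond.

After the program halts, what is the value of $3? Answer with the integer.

65525

  step pc=0: nor  $5, $5, $6  regs=(0,7,4,13,4,65520,13,2)
  step pc=1: xor  $5, $1, $3  regs=(0,7,4,13,4,10,13,2)
  step pc=2: bne  $3, $4, L6  cond=T  regs=(0,7,4,13,4,10,13,2)
  step pc=3: nor  $3, $0, $5  regs=(0,7,4,65525,4,10,13,2)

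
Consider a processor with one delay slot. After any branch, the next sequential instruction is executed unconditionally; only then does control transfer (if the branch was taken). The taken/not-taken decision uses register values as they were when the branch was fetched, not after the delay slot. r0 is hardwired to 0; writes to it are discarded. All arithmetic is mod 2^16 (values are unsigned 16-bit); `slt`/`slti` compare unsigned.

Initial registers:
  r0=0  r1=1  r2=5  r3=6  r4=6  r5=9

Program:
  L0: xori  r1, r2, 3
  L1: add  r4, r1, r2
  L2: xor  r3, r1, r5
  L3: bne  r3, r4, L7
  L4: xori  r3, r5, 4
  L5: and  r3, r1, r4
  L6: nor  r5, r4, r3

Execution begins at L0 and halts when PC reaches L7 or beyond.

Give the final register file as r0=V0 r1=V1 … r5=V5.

PC=0  xori  r1, r2, 3        | r0=0 r1=6 r2=5 r3=6 r4=6 r5=9
PC=1  add  r4, r1, r2        | r0=0 r1=6 r2=5 r3=6 r4=11 r5=9
PC=2  xor  r3, r1, r5        | r0=0 r1=6 r2=5 r3=15 r4=11 r5=9
PC=3  bne  r3, r4, L7        | r0=0 r1=6 r2=5 r3=15 r4=11 r5=9  [TAKEN]
PC=4  xori  r3, r5, 4        | r0=0 r1=6 r2=5 r3=13 r4=11 r5=9

r0=0 r1=6 r2=5 r3=13 r4=11 r5=9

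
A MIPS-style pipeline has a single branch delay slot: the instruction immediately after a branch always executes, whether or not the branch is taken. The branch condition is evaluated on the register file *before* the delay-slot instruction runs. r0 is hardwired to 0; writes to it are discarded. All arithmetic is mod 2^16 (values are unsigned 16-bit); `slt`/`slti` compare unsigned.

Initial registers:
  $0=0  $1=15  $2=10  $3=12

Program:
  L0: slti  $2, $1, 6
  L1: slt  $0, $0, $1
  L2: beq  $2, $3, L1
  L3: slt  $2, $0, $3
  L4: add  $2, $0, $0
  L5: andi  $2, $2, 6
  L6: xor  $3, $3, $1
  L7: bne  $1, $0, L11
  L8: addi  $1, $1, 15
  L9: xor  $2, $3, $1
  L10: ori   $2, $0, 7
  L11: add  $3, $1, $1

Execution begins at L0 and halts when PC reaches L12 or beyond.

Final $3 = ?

#0 slti  $2, $1, 6 ; 0/15/0/12
#1 slt  $0, $0, $1 ; 0/15/0/12
#2 beq  $2, $3, L1 ; 0/15/0/12 ; →fallthru
#3 slt  $2, $0, $3 ; 0/15/1/12
#4 add  $2, $0, $0 ; 0/15/0/12
#5 andi  $2, $2, 6 ; 0/15/0/12
#6 xor  $3, $3, $1 ; 0/15/0/3
#7 bne  $1, $0, L11 ; 0/15/0/3 ; →target
#8 addi  $1, $1, 15 ; 0/30/0/3
#11 add  $3, $1, $1 ; 0/30/0/60

60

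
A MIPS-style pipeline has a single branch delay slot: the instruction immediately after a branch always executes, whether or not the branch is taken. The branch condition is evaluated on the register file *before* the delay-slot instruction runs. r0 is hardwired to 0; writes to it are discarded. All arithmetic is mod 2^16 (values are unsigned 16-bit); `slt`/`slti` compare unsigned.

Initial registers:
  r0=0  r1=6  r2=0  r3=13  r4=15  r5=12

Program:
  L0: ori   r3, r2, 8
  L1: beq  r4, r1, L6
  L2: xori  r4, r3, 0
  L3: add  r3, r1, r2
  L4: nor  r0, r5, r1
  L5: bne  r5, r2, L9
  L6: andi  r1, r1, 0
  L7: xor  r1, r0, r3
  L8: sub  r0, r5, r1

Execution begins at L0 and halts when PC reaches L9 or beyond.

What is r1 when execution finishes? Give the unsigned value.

#0 ori   r3, r2, 8 ; 0/6/0/8/15/12
#1 beq  r4, r1, L6 ; 0/6/0/8/15/12 ; →fallthru
#2 xori  r4, r3, 0 ; 0/6/0/8/8/12
#3 add  r3, r1, r2 ; 0/6/0/6/8/12
#4 nor  r0, r5, r1 ; 0/6/0/6/8/12
#5 bne  r5, r2, L9 ; 0/6/0/6/8/12 ; →target
#6 andi  r1, r1, 0 ; 0/0/0/6/8/12

0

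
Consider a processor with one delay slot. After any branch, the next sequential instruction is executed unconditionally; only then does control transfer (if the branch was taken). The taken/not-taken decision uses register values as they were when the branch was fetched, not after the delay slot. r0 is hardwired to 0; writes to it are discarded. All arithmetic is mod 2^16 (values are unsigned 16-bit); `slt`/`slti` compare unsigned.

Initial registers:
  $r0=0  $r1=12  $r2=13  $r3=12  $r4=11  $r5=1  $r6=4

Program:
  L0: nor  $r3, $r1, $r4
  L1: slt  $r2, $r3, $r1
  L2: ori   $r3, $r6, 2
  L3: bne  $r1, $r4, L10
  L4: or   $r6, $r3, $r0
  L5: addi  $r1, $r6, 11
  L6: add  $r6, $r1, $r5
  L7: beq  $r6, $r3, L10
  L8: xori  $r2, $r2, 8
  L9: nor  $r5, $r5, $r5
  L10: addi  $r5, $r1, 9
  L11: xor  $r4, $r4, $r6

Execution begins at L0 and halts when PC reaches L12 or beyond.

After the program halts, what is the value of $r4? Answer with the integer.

#0 nor  $r3, $r1, $r4 ; 0/12/13/65520/11/1/4
#1 slt  $r2, $r3, $r1 ; 0/12/0/65520/11/1/4
#2 ori   $r3, $r6, 2 ; 0/12/0/6/11/1/4
#3 bne  $r1, $r4, L10 ; 0/12/0/6/11/1/4 ; →target
#4 or   $r6, $r3, $r0 ; 0/12/0/6/11/1/6
#10 addi  $r5, $r1, 9 ; 0/12/0/6/11/21/6
#11 xor  $r4, $r4, $r6 ; 0/12/0/6/13/21/6

13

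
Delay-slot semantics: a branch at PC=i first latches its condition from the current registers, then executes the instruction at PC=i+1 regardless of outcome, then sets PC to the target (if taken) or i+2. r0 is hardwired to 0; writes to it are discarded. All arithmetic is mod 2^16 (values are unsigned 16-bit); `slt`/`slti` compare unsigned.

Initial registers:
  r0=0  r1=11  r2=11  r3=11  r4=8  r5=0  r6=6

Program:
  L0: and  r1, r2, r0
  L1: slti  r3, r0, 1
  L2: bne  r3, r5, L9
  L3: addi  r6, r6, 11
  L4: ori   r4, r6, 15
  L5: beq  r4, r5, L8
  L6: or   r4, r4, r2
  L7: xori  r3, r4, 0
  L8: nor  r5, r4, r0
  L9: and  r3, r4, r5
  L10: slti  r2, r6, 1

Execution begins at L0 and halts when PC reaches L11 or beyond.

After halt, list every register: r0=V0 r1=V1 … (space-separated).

r0=0 r1=0 r2=0 r3=0 r4=8 r5=0 r6=17

  step pc=0: and  r1, r2, r0  regs=(0,0,11,11,8,0,6)
  step pc=1: slti  r3, r0, 1  regs=(0,0,11,1,8,0,6)
  step pc=2: bne  r3, r5, L9  cond=T  regs=(0,0,11,1,8,0,6)
  step pc=3: addi  r6, r6, 11  regs=(0,0,11,1,8,0,17)
  step pc=9: and  r3, r4, r5  regs=(0,0,11,0,8,0,17)
  step pc=10: slti  r2, r6, 1  regs=(0,0,0,0,8,0,17)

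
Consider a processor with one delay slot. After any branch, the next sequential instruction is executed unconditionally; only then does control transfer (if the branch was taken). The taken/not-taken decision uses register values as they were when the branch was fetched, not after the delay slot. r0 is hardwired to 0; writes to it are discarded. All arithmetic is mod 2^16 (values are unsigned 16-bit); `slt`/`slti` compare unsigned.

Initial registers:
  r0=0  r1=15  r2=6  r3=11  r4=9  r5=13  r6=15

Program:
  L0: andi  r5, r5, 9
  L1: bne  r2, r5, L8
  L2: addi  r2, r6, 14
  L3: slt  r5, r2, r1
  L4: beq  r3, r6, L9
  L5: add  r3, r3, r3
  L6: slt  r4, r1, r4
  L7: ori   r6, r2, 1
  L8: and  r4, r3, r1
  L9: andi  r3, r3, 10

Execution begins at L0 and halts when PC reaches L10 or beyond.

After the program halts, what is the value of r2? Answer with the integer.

[0] andi  r5, r5, 9  →  {r0:0, r1:15, r2:6, r3:11, r4:9, r5:9, r6:15}
[1] bne  r2, r5, L8  →  {r0:0, r1:15, r2:6, r3:11, r4:9, r5:9, r6:15}  ⟨branch taken⟩
[2] addi  r2, r6, 14  →  {r0:0, r1:15, r2:29, r3:11, r4:9, r5:9, r6:15}
[8] and  r4, r3, r1  →  {r0:0, r1:15, r2:29, r3:11, r4:11, r5:9, r6:15}
[9] andi  r3, r3, 10  →  {r0:0, r1:15, r2:29, r3:10, r4:11, r5:9, r6:15}

29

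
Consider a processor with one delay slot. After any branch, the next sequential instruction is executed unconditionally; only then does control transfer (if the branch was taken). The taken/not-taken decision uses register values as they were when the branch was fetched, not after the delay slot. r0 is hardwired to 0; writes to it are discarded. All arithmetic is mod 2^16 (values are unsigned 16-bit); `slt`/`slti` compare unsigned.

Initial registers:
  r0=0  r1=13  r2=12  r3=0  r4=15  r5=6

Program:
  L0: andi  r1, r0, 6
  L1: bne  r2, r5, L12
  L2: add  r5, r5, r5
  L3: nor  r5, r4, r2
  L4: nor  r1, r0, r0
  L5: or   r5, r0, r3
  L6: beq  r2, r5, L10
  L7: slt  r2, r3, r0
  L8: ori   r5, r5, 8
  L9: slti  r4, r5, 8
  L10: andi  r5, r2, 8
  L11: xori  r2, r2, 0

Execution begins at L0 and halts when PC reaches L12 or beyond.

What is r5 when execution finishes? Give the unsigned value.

#0 andi  r1, r0, 6 ; 0/0/12/0/15/6
#1 bne  r2, r5, L12 ; 0/0/12/0/15/6 ; →target
#2 add  r5, r5, r5 ; 0/0/12/0/15/12

12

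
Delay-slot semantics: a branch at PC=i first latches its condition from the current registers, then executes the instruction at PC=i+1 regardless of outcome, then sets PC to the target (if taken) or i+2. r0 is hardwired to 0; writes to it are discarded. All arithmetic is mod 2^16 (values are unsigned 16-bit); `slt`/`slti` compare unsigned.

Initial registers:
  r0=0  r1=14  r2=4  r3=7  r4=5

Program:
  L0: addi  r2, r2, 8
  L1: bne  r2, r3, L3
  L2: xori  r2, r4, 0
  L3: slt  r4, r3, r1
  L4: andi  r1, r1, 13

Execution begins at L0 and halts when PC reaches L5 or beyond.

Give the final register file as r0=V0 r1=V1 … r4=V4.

  step pc=0: addi  r2, r2, 8  regs=(0,14,12,7,5)
  step pc=1: bne  r2, r3, L3  cond=T  regs=(0,14,12,7,5)
  step pc=2: xori  r2, r4, 0  regs=(0,14,5,7,5)
  step pc=3: slt  r4, r3, r1  regs=(0,14,5,7,1)
  step pc=4: andi  r1, r1, 13  regs=(0,12,5,7,1)

r0=0 r1=12 r2=5 r3=7 r4=1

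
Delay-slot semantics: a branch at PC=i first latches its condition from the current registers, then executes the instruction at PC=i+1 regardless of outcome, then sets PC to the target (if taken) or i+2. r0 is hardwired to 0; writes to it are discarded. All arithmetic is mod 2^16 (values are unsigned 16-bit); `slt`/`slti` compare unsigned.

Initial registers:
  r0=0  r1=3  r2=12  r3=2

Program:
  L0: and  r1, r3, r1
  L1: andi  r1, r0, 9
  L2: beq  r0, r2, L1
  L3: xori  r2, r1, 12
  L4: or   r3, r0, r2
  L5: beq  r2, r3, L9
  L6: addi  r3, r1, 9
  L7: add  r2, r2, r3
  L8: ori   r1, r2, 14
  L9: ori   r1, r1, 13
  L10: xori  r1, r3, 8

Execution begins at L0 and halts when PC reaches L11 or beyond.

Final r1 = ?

1

  step pc=0: and  r1, r3, r1  regs=(0,2,12,2)
  step pc=1: andi  r1, r0, 9  regs=(0,0,12,2)
  step pc=2: beq  r0, r2, L1  cond=F  regs=(0,0,12,2)
  step pc=3: xori  r2, r1, 12  regs=(0,0,12,2)
  step pc=4: or   r3, r0, r2  regs=(0,0,12,12)
  step pc=5: beq  r2, r3, L9  cond=T  regs=(0,0,12,12)
  step pc=6: addi  r3, r1, 9  regs=(0,0,12,9)
  step pc=9: ori   r1, r1, 13  regs=(0,13,12,9)
  step pc=10: xori  r1, r3, 8  regs=(0,1,12,9)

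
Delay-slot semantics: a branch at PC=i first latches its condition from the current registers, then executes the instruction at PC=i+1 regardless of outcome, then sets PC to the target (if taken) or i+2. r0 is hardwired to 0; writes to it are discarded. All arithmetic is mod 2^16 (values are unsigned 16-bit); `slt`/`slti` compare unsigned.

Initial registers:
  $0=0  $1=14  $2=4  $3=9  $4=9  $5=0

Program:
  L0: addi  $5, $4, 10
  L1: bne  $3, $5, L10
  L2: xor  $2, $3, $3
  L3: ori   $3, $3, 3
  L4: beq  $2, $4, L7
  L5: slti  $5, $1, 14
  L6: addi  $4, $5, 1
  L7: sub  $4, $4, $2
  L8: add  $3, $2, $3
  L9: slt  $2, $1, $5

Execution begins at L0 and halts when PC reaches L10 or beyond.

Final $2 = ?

0

  step pc=0: addi  $5, $4, 10  regs=(0,14,4,9,9,19)
  step pc=1: bne  $3, $5, L10  cond=T  regs=(0,14,4,9,9,19)
  step pc=2: xor  $2, $3, $3  regs=(0,14,0,9,9,19)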